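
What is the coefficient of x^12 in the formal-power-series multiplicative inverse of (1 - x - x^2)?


Let the inverse be f(x) = sum_{k>=0} a_k x^k. From f(x) * (1 - x - x^2) = 1 and matching coefficients:
 x^0: a_0 = 1.
 x^1: a_1 - a_0 = 0, so a_1 = 1.
 x^k (k >= 2): a_k - a_{k-1} - a_{k-2} = 0, i.e. a_k = a_{k-1} + a_{k-2}.
This is the Fibonacci-type recurrence shifted so that a_0 = a_1 = 1.
Iterating: a_0=1, a_1=1, a_2=2, a_3=3, a_4=5, a_5=8, a_6=13, a_7=21, a_8=34, a_9=55, ...
a_12 = 233.

233


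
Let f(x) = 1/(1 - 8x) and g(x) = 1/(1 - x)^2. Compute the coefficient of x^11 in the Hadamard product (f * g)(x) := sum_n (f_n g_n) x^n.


f has coefficients f_k = 8^k. For g = 1/(1 - x)^2 the coefficient is g_k = C(k + 1, 1) = k + 1. The Hadamard coefficient is (f * g)_k = 8^k * (k + 1).
For k = 11: 8^11 * 12 = 8589934592 * 12 = 103079215104.

103079215104


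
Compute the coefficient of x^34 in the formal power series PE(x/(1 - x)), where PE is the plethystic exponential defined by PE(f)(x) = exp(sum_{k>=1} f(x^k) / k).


For f(x) = x/(1 - x) we have
sum_{k>=1} f(x^k) / k = sum_{k>=1} (1/k) * x^k / (1 - x^k) = sum_{k, m >= 1} x^(k m) / k,
which after exponentiating simplifies to
PE(x/(1 - x)) = prod_{k>=1} 1 / (1 - x^k).
This is the generating function for the partition function p(n), so the coefficient of x^34 is p(34).
Computing p(34) by dynamic programming over parts 1, 2, ..., 34: p(34) = 12310.

12310


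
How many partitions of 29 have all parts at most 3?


Using the generating function (1-x)^(-1)(1-x^2)^(-1)(1-x^3)^(-1),
the coefficient of x^29 counts these restricted partitions.
Result = 85

85


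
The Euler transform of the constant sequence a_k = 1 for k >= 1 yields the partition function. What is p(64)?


The Euler transform converts the sequence a_k = 1 into the number of integer partitions.
Using the recurrence or dynamic programming:
p(64) = 1741630

1741630


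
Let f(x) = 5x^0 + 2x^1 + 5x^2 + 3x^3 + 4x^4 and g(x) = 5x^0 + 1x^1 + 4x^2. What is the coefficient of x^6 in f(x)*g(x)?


Cauchy product at x^6:
4*4
= 16

16


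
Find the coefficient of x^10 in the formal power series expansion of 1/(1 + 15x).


Write 1/(1 + c x) = 1/(1 - (-c) x) and apply the geometric-series identity
1/(1 - y) = sum_{k>=0} y^k to get 1/(1 + c x) = sum_{k>=0} (-c)^k x^k.
So the coefficient of x^k is (-c)^k = (-1)^k * c^k.
Here c = 15 and k = 10:
(-15)^10 = 1 * 576650390625 = 576650390625

576650390625


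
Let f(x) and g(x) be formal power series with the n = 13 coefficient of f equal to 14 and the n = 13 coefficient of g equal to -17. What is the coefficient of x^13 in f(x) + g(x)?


Addition of formal power series is termwise.
The coefficient of x^13 in f + g = 14 + -17
= -3

-3


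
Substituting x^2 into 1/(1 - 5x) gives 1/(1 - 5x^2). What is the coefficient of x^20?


The coefficient of x^(2m) in 1/(1 - 5x^2) is 5^m.
With n = 20 = 2*10, the coefficient is 5^10 = 9765625.

9765625


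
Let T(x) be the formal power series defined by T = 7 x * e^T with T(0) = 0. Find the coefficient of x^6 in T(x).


Apply the Lagrange inversion formula: if T = 7 x * phi(T) with phi(t) = e^t, then
[x^n] T = 7^n * (1/n) [t^(n-1)] phi(t)^n = 7^n * (1/n) [t^(n-1)] e^(n t) = 7^n * (1/n) * n^(n-1) / (n-1)! = 7^n * n^(n-1) / n!.
When c = 1 this is the Cayley count of rooted labeled trees on n vertices, divided by n!.
For n = 6: 7^6 * 6^5 / 6! = 117649 * 7776/720 = 6353046/5.

6353046/5


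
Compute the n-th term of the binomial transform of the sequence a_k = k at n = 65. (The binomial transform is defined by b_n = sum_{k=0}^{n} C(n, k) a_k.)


With a_k = k, b_n = sum_{k=0}^{n} C(n, k) k. Using k * C(n, k) = n * C(n-1, k-1) gives b_n = n * sum_{k>=1} C(n-1, k-1) = n * 2^(n-1).
For n = 65: 65 * 2^64 = 65 * 18446744073709551616 = 1199038364791120855040.

1199038364791120855040


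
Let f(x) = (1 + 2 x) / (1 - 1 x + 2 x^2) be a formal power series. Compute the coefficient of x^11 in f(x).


Write f(x) = sum_{k>=0} a_k x^k. Multiplying both sides by 1 - 1 x + 2 x^2 gives
(1 - 1 x + 2 x^2) sum_{k>=0} a_k x^k = 1 + 2 x.
Matching coefficients:
 x^0: a_0 = 1
 x^1: a_1 - 1 a_0 = 2  =>  a_1 = 1*1 + 2 = 3
 x^k (k >= 2): a_k = 1 a_{k-1} - 2 a_{k-2}.
Iterating: a_2 = 1, a_3 = -5, a_4 = -7, a_5 = 3, a_6 = 17, a_7 = 11, a_8 = -23, a_9 = -45, a_10 = 1, a_11 = 91.
So the coefficient of x^11 is 91.

91


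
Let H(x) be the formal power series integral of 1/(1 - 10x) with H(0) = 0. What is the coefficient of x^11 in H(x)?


1/(1 - 10x) = sum_{k>=0} 10^k x^k. Integrating termwise with H(0) = 0:
H(x) = sum_{k>=0} 10^k x^(k+1) / (k+1) = sum_{m>=1} 10^(m-1) x^m / m.
For m = 11: 10^10/11 = 10000000000/11 = 10000000000/11.

10000000000/11


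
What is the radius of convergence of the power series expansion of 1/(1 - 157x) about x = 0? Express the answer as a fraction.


Expanding 1/(1 - 157x) = sum_{k>=0} 157^k x^k, the series converges when |157x| < 1, i.e., |x| < 1/157.
So the radius of convergence is 1/157 = 1/157.

1/157


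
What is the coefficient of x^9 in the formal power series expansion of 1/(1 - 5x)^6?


The general identity 1/(1 - c x)^r = sum_{k>=0} c^k C(k + r - 1, r - 1) x^k follows by substituting y = c x into 1/(1 - y)^r = sum_{k>=0} C(k + r - 1, r - 1) y^k.
For c = 5, r = 6, k = 9:
5^9 * C(14, 5) = 1953125 * 2002 = 3910156250.

3910156250


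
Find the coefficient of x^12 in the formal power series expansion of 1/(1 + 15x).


Write 1/(1 + c x) = 1/(1 - (-c) x) and apply the geometric-series identity
1/(1 - y) = sum_{k>=0} y^k to get 1/(1 + c x) = sum_{k>=0} (-c)^k x^k.
So the coefficient of x^k is (-c)^k = (-1)^k * c^k.
Here c = 15 and k = 12:
(-15)^12 = 1 * 129746337890625 = 129746337890625

129746337890625


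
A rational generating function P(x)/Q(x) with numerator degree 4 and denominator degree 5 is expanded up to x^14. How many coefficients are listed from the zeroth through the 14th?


Expanding up to x^14 gives the coefficients for x^0, x^1, ..., x^14.
That is 14 + 1 = 15 coefficients in total.

15


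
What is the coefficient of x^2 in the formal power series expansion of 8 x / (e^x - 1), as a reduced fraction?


The exponential generating function for Bernoulli numbers is
x / (e^x - 1) = sum_{k>=0} B_k x^k / k!.
So the coefficient of x^2 in 8 x / (e^x - 1) is 8 B_2 / 2!.
Computing: B_2 = 1/6, 2! = 2, giving
8 * 1/6 / 2 = 2/3.

2/3


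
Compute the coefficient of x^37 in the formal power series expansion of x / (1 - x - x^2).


Let f(x) = sum_{k>=0} a_k x^k. Multiplying f(x) * (1 - x - x^2) = x and matching coefficients gives a_0 = 0, a_1 = 1, and a_k = a_{k-1} + a_{k-2} for k >= 2. These are the Fibonacci numbers F_k.
Iterating from F_0 = 0, F_1 = 1:
F_0=0, F_1=1, F_2=1, F_3=2, F_4=3, F_5=5, F_6=8, F_7=13, F_8=21, F_9=34, ...
F_37 = 24157817.

24157817


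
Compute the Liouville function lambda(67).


The Liouville function is lambda(k) = (-1)^Omega(k), where Omega(k) counts the prime factors of k with multiplicity.
Factoring: 67 = 67, so Omega(67) = 1.
lambda(67) = (-1)^1 = -1.

-1


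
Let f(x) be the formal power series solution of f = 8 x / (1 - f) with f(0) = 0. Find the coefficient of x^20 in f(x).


Apply Lagrange inversion: f = 8 x * phi(f) with phi(t) = 1/(1 - t), so
[x^n] f = 8^n * (1/n) [t^(n-1)] phi(t)^n = 8^n * (1/n) [t^(n-1)] (1 - t)^(-n) = 8^n * (1/n) C(2n - 2, n - 1) = 8^n * C_{n-1}.
For n = 20: C_19 = C(38, 19) / 20 = 35345263800/20 = 1767263190.
With the 8^20 = 1152921504606846976 factor, the coefficient is 1152921504606846976 * 1767263190 = 2037515736051096082647613440.

2037515736051096082647613440


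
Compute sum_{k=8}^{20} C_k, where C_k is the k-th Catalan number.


C_8 through C_20: 1430, 4862, 16796, 58786, 208012, 742900, 2674440, 9694845, 35357670, 129644790, 477638700, 1767263190, 6564120420
Sum = 1430 + 4862 + 16796 + 58786 + 208012 + 742900 + 2674440 + 9694845 + 35357670 + 129644790 + 477638700 + 1767263190 + 6564120420
= 8987426841

8987426841


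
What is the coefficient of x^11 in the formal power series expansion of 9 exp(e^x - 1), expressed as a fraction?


exp(e^x - 1) is the exponential generating function for the Bell numbers Bell_k: exp(e^x - 1) = sum_{k>=0} Bell_k x^k / k!.
So the coefficient of x^11 in 9 exp(e^x - 1) is 9 Bell_11 / 11!.
Computing: Bell_11 = 678570 and 11! = 39916800, giving
9 * 678570/39916800 = 22619/147840.

22619/147840


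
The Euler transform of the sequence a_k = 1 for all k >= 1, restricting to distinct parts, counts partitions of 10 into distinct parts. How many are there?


Partitions of 10 into distinct parts can be computed via generating function.
Product (1+x)(1+x^2)(1+x^3)...
The coefficient of x^10 = 10

10


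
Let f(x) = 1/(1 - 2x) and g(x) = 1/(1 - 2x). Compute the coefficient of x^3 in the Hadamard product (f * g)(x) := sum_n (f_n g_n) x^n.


f has coefficients f_k = 2^k and g has coefficients g_k = 2^k, so the Hadamard product has coefficient (f*g)_k = 2^k * 2^k = 4^k.
For k = 3: 4^3 = 64.

64


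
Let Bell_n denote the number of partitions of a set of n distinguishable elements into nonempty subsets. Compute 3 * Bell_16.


Bell_16 can be computed from the Bell triangle or from Dobinski's identity Bell_n = (1/e) * sum_{k>=0} k^n / k!.
Computing Bell_16 = 10480142147.
Then 3 * 10480142147 = 31440426441.

31440426441


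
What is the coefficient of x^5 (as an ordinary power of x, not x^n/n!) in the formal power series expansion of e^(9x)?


The exponential series is e^y = sum_{k>=0} y^k / k!. Substituting y = 9x gives
e^(9x) = sum_{k>=0} 9^k x^k / k!.
So the coefficient of x^n is a^n/n! with a = 9, n = 5:
9^5 / 5! = 59049/120 = 19683/40

19683/40


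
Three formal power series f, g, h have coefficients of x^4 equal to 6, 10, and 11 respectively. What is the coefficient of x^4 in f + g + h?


Series addition is componentwise:
6 + 10 + 11
= 27

27


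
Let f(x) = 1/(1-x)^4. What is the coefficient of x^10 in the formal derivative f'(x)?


Differentiate: d/dx [ 1/(1-x)^r ] = r / (1-x)^(r+1).
Here r = 4, so f'(x) = 4 / (1-x)^5.
The expansion of 1/(1-x)^(r+1) has coefficient of x^n equal to C(n+r, r).
So the coefficient of x^10 in f'(x) is
4 * C(14, 4) = 4 * 1001 = 4004

4004


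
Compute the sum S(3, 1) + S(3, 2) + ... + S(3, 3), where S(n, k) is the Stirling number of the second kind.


By definition, S(n, k) counts partitions of an n-set into exactly k nonempty blocks.
Computing row n = 3 for k = 1..3:
S(3, k): 1, 3, 1
Sum = 5. (This equals Bell_3 since the sum runs over all k.)

5


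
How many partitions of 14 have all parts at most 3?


Using the generating function (1-x)^(-1)(1-x^2)^(-1)(1-x^3)^(-1),
the coefficient of x^14 counts these restricted partitions.
Result = 24

24


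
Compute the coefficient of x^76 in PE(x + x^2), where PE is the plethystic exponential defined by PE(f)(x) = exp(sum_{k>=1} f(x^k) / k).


With f(x) = x + x^2, the exponent is sum_{k>=1} (x^k + x^(2k)) / k = -ln(1 - x) - ln(1 - x^2). Exponentiating:
PE(x + x^2) = 1 / ((1 - x)(1 - x^2)).
This is the generating function for partitions of n into parts of size 1 or 2. The number of 2's can be any j in 0..38, and the rest are 1's, so
[x^76] = floor(76/2) + 1 = 39.

39


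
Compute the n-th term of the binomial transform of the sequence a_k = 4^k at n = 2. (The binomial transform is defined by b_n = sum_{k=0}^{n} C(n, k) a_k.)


With a_k = 4^k, b_n = sum_{k=0}^{n} C(n, k) 4^k = (1 + 4)^n by the binomial theorem.
For n = 2: (1 + 4)^2 = 5^2 = 25.

25


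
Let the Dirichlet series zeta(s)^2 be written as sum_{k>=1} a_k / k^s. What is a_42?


The Dirichlet convolution of the constant function 1 with itself gives (1 * 1)(k) = sum_{d | k} 1 = d(k), the number of positive divisors of k.
Since zeta(s) = sum_{k>=1} 1/k^s, we have zeta(s)^2 = sum_{k>=1} d(k)/k^s, so a_k = d(k).
For k = 42: the divisors are 1, 2, 3, 6, 7, 14, 21, 42.
Count = 8.

8


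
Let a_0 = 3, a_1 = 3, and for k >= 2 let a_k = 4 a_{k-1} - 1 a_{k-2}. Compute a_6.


Iterating the recurrence forward:
a_0 = 3
a_1 = 3
a_2 = 4*3 - 1*3 = 9
a_3 = 4*9 - 1*3 = 33
a_4 = 4*33 - 1*9 = 123
a_5 = 4*123 - 1*33 = 459
a_6 = 4*459 - 1*123 = 1713
So a_6 = 1713.

1713


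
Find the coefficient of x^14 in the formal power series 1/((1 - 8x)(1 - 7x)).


By partial fractions or Cauchy convolution:
The coefficient equals sum_{k=0}^{14} 8^k * 7^(14-k).
= 30436810578889

30436810578889


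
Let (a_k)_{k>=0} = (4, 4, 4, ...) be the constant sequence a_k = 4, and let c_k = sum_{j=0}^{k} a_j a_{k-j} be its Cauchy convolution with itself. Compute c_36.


Since a_j = 4 for all j >= 0, the convolution sum becomes
c_k = sum_{j=0}^{k} 4 * 4 = 16 * (k + 1).
Equivalently, the generating function of (a_k) is 4/(1 - x) and its square is 16/(1 - x)^2 = sum_{k>=0} 16(k + 1) x^k.
For k = 36: 16 * 37 = 592.

592


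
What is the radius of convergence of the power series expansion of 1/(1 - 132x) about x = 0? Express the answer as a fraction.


Expanding 1/(1 - 132x) = sum_{k>=0} 132^k x^k, the series converges when |132x| < 1, i.e., |x| < 1/132.
So the radius of convergence is 1/132 = 1/132.

1/132


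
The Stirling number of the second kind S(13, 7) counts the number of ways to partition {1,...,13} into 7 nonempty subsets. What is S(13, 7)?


Using the explicit formula S(n,k) = (1/k!) sum_{j=0}^{k} (-1)^(k-j) C(k,j) j^n:
S(13, 7) = 5715424
Equivalently, S(n,k) is n! times the coefficient of x^n in the EGF (e^x - 1)^k / k!.

5715424


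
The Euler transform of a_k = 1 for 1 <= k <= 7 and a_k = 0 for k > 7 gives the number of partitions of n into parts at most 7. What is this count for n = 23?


Partitions of 23 into parts at most 7:
Using generating function (1-x)^(-1)(1-x^2)^(-1)...(1-x^7)^(-1),
the coefficient of x^23 = 618

618


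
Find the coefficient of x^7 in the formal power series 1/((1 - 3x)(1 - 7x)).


By partial fractions or Cauchy convolution:
The coefficient equals sum_{k=0}^{7} 3^k * 7^(7-k).
= 1439560

1439560


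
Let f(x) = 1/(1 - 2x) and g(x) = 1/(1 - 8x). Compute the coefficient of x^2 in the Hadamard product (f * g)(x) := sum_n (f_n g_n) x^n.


f has coefficients f_k = 2^k and g has coefficients g_k = 8^k, so the Hadamard product has coefficient (f*g)_k = 2^k * 8^k = 16^k.
For k = 2: 16^2 = 256.

256


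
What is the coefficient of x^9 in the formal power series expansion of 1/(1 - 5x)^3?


The general identity 1/(1 - c x)^r = sum_{k>=0} c^k C(k + r - 1, r - 1) x^k follows by substituting y = c x into 1/(1 - y)^r = sum_{k>=0} C(k + r - 1, r - 1) y^k.
For c = 5, r = 3, k = 9:
5^9 * C(11, 2) = 1953125 * 55 = 107421875.

107421875


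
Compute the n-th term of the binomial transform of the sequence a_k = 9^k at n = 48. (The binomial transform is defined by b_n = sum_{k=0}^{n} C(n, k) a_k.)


With a_k = 9^k, b_n = sum_{k=0}^{n} C(n, k) 9^k = (1 + 9)^n by the binomial theorem.
For n = 48: (1 + 9)^48 = 10^48 = 1000000000000000000000000000000000000000000000000.

1000000000000000000000000000000000000000000000000


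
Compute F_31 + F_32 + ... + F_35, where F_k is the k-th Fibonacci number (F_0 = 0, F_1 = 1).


Use the identity sum_{k=0}^{N} F_k = F_{N+2} - 1 (which follows from F_{k+2} - F_{k+1} = F_k). Then
sum_{k=31}^{35} F_k = (F_{37} - 1) - (F_{32} - 1) = F_{37} - F_{32}.
Computing: F_{37} = 24157817, F_{32} = 2178309, so
Sum = 24157817 - 2178309 = 21979508.

21979508


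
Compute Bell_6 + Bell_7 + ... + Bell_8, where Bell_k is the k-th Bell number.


Recall Bell_k counts set partitions of a k-set (with Bell_0 = 1 by convention).
Bell_6 through Bell_8: 203, 877, 4140
Sum = 203 + 877 + 4140 = 5220.

5220


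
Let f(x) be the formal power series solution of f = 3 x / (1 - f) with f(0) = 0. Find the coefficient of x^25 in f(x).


Apply Lagrange inversion: f = 3 x * phi(f) with phi(t) = 1/(1 - t), so
[x^n] f = 3^n * (1/n) [t^(n-1)] phi(t)^n = 3^n * (1/n) [t^(n-1)] (1 - t)^(-n) = 3^n * (1/n) C(2n - 2, n - 1) = 3^n * C_{n-1}.
For n = 25: C_24 = C(48, 24) / 25 = 32247603683100/25 = 1289904147324.
With the 3^25 = 847288609443 factor, the coefficient is 847288609443 * 1289904147324 = 1092921091300910569580532.

1092921091300910569580532


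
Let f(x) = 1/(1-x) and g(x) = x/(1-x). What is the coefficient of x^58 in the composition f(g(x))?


First simplify the composition: f(g(x)) = 1/(1 - x/(1-x)) = (1-x)/((1-x) - x) = (1-x)/(1-2x).
Now extract the coefficient. Write (1-x)/(1-2x) = 1/(1-2x) - x/(1-2x).
The coefficient of x^n in 1/(1-2x) is 2^n, and in x/(1-2x) is 2^(n-1) (for n >= 1).
So the coefficient of x^58 is 2^58 - 2^57 = 288230376151711744 - 144115188075855872 = 144115188075855872.

144115188075855872


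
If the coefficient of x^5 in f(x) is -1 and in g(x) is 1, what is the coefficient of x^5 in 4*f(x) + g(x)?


Scalar multiplication scales coefficients: 4 * -1 = -4.
Then add the g coefficient: -4 + 1
= -3

-3


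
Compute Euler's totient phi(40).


phi(n) counts integers in [1, n] coprime to n. Using the multiplicative formula phi(n) = n * prod_{p | n} (1 - 1/p):
40 = 2^3 * 5, so
phi(40) = 40 * (1 - 1/2) * (1 - 1/5) = 16.

16


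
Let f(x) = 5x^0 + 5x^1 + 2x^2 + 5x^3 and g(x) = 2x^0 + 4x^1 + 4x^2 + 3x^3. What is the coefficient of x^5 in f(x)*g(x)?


Cauchy product at x^5:
2*3 + 5*4
= 26

26


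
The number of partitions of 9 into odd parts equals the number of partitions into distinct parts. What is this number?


Computing partitions of 9 into odd parts (1, 3, 5, ...):
Using the generating function prod_{k>=0} 1/(1-x^(2k+1)),
the count is 8

8


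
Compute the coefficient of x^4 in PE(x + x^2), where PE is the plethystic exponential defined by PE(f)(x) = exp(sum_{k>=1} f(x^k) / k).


With f(x) = x + x^2, the exponent is sum_{k>=1} (x^k + x^(2k)) / k = -ln(1 - x) - ln(1 - x^2). Exponentiating:
PE(x + x^2) = 1 / ((1 - x)(1 - x^2)).
This is the generating function for partitions of n into parts of size 1 or 2. The number of 2's can be any j in 0..2, and the rest are 1's, so
[x^4] = floor(4/2) + 1 = 3.

3


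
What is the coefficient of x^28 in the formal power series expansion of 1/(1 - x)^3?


The negative binomial / multiset identity is
1/(1 - x)^r = sum_{k>=0} C(k + r - 1, r - 1) x^k.
Here r = 3 and k = 28, so the coefficient is
C(28 + 2, 2) = C(30, 2)
= 435

435


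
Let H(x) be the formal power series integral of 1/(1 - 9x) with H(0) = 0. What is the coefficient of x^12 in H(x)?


1/(1 - 9x) = sum_{k>=0} 9^k x^k. Integrating termwise with H(0) = 0:
H(x) = sum_{k>=0} 9^k x^(k+1) / (k+1) = sum_{m>=1} 9^(m-1) x^m / m.
For m = 12: 9^11/12 = 31381059609/12 = 10460353203/4.

10460353203/4


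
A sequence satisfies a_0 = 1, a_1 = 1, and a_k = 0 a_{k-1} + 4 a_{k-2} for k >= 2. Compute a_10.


The characteristic equation is t^2 - 0 t - 4 = 0, with roots r_1 = 2 and r_2 = -2 (so c_1 = r_1 + r_2, c_2 = -r_1 r_2 as required).
One can use the closed form a_n = A r_1^n + B r_2^n, but direct iteration is more reliable:
a_0 = 1, a_1 = 1, a_2 = 4, a_3 = 4, a_4 = 16, a_5 = 16, a_6 = 64, a_7 = 64, a_8 = 256, a_9 = 256, a_10 = 1024.
So a_10 = 1024.

1024


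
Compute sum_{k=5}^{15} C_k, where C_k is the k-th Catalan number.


C_5 through C_15: 42, 132, 429, 1430, 4862, 16796, 58786, 208012, 742900, 2674440, 9694845
Sum = 42 + 132 + 429 + 1430 + 4862 + 16796 + 58786 + 208012 + 742900 + 2674440 + 9694845
= 13402674

13402674


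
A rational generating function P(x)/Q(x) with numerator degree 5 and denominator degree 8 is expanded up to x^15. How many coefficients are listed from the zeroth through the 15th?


Expanding up to x^15 gives the coefficients for x^0, x^1, ..., x^15.
That is 15 + 1 = 16 coefficients in total.

16


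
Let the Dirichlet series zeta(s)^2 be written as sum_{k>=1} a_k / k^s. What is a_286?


The Dirichlet convolution of the constant function 1 with itself gives (1 * 1)(k) = sum_{d | k} 1 = d(k), the number of positive divisors of k.
Since zeta(s) = sum_{k>=1} 1/k^s, we have zeta(s)^2 = sum_{k>=1} d(k)/k^s, so a_k = d(k).
For k = 286: the divisors are 1, 2, 11, 13, 22, 26, 143, 286.
Count = 8.

8


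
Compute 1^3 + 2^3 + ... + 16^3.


This power sum has a closed form given by Faulhaber's formula
sum_{k=1}^{m} k^p = (1 / (p + 1)) * sum_{j=0}^{p} C(p + 1, j) B_j m^(p + 1 - j),
but for small m direct computation is fastest:
1 + 8 + 27 + 64 + 125 + 216 + 343 + 512 + 729 + 1000 + 1331 + 1728 + 2197 + 2744 + 3375 + 4096 = 18496.

18496


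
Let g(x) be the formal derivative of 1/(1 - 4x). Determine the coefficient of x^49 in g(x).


Differentiate termwise: d/dx sum_{k>=0} 4^k x^k = sum_{k>=1} k 4^k x^(k-1) = sum_{j>=0} (j+1) 4^(j+1) x^j.
Equivalently, d/dx [1/(1 - 4x)] = 4/(1 - 4x)^2.
For j = 49: 50 * 4^50 = 50 * 1267650600228229401496703205376 = 63382530011411470074835160268800.

63382530011411470074835160268800


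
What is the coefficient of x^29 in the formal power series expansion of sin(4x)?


The Maclaurin series is sin(t) = sum_{k>=0} (-1)^k t^(2k+1) / (2k+1)!, so substituting t = 4x, only odd powers of x are nonzero, with coefficient of x^(2k+1) equal to (-1)^k 4^(2k+1) / (2k+1)!.
Write 29 = 2*14 + 1, giving the coefficient (-1)^14 * 4^29 / 29! = 288230376151711744/8841761993739701954543616000000 = 8589934592/263505041412702261046875.

8589934592/263505041412702261046875


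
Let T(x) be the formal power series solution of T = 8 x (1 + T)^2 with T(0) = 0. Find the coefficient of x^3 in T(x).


Apply the Lagrange inversion formula: if T = 8 x * phi(T) with phi(t) = (1 + t)^2, then [x^n] T = 8^n * (1/n) [t^(n-1)] phi(t)^n = 8^n * (1/n) [t^(n-1)] (1 + t)^(2n) = 8^n * (1/n) C(2n, n-1).
Using the identity C(2n, n-1) = C(2n, n) * n / (n+1), the unscaled factor equals C(2n, n) / (n+1) = C_n, the n-th Catalan number.
For n = 3: C_3 = C(6, 3) / 4 = 20/4 = 5.
With the 8^3 = 512 factor, the coefficient is 512 * 5 = 2560.

2560


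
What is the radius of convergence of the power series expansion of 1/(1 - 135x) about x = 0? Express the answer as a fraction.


Expanding 1/(1 - 135x) = sum_{k>=0} 135^k x^k, the series converges when |135x| < 1, i.e., |x| < 1/135.
So the radius of convergence is 1/135 = 1/135.

1/135


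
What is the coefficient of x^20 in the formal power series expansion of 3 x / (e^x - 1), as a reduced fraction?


The exponential generating function for Bernoulli numbers is
x / (e^x - 1) = sum_{k>=0} B_k x^k / k!.
So the coefficient of x^20 in 3 x / (e^x - 1) is 3 B_20 / 20!.
Computing: B_20 = -174611/330, 20! = 2432902008176640000, giving
3 * -174611/330 / 2432902008176640000 = -174611/267619220899430400000.

-174611/267619220899430400000


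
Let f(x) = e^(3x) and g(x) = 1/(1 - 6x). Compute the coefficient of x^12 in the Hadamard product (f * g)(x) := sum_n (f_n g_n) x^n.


Expanding: f_k = 3^k/k! (from e^(3x)) and g_k = 6^k (from 1/(1 - 6x)). So the Hadamard coefficient (f * g)_k = 3^k 6^k / k! = (18)^k / k!.
For k = 12: 18^12/12! = 1156831381426176/479001600 = 4649045868/1925.

4649045868/1925


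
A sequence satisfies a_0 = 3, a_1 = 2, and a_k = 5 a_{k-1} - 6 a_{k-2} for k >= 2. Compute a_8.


The characteristic equation is t^2 - 5 t + 6 = 0, with roots r_1 = 3 and r_2 = 2 (so c_1 = r_1 + r_2, c_2 = -r_1 r_2 as required).
One can use the closed form a_n = A r_1^n + B r_2^n, but direct iteration is more reliable:
a_0 = 3, a_1 = 2, a_2 = -8, a_3 = -52, a_4 = -212, a_5 = -748, a_6 = -2468, a_7 = -7852, a_8 = -24452.
So a_8 = -24452.

-24452


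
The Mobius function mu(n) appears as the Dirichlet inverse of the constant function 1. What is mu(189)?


189 has a squared prime factor, so mu(189) = 0.
Factorization reveals a repeated prime.

0


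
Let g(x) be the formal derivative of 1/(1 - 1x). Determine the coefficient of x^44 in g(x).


Differentiate termwise: d/dx sum_{k>=0} 1^k x^k = sum_{k>=1} k 1^k x^(k-1) = sum_{j>=0} (j+1) 1^(j+1) x^j.
Equivalently, d/dx [1/(1 - 1x)] = 1/(1 - 1x)^2.
For j = 44: 45 * 1^45 = 45 * 1 = 45.

45


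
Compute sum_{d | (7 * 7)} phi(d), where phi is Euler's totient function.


First, 7 * 7 = 49. One classical identity is sum_{d | n} phi(d) = n (each k in [1, n] has a unique gcd with n, and among the k's with gcd(k, n) = n/d there are phi(d) of them). So the sum equals 49. We also verify directly:
Divisors of 49: 1, 7, 49.
phi values: 1, 6, 42.
Sum = 49.

49


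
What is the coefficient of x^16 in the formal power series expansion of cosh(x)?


The Maclaurin series is cosh(t) = sum_{m>=0} t^(2m) / (2m)!, so substituting t = x, only even powers of x are nonzero, with coefficient of x^(2m) equal to 1 / (2m)!.
For x^16 the coefficient is 1/16! = 1/20922789888000 = 1/20922789888000.

1/20922789888000


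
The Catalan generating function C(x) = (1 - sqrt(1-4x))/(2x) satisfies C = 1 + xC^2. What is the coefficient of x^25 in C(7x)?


Substituting x -> 7x scales the n-th coefficient by 7^n, so [x^25] C(7x) = 7^25 * C_25.
C_25 = C(2*25, 25)/(26) = 126410606437752/26 = 4861946401452.
So 7^25 * 4861946401452 = 1341068619663964900807 * 4861946401452 = 6520203749475414994957027780771764.

6520203749475414994957027780771764


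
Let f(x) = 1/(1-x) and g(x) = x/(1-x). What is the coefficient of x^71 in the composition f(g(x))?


First simplify the composition: f(g(x)) = 1/(1 - x/(1-x)) = (1-x)/((1-x) - x) = (1-x)/(1-2x).
Now extract the coefficient. Write (1-x)/(1-2x) = 1/(1-2x) - x/(1-2x).
The coefficient of x^n in 1/(1-2x) is 2^n, and in x/(1-2x) is 2^(n-1) (for n >= 1).
So the coefficient of x^71 is 2^71 - 2^70 = 2361183241434822606848 - 1180591620717411303424 = 1180591620717411303424.

1180591620717411303424


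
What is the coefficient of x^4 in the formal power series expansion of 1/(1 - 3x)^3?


The general identity 1/(1 - c x)^r = sum_{k>=0} c^k C(k + r - 1, r - 1) x^k follows by substituting y = c x into 1/(1 - y)^r = sum_{k>=0} C(k + r - 1, r - 1) y^k.
For c = 3, r = 3, k = 4:
3^4 * C(6, 2) = 81 * 15 = 1215.

1215


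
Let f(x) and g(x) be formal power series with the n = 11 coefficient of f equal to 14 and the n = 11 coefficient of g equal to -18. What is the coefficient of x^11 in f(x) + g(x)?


Addition of formal power series is termwise.
The coefficient of x^11 in f + g = 14 + -18
= -4

-4


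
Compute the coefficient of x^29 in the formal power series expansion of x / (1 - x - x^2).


Let f(x) = sum_{k>=0} a_k x^k. Multiplying f(x) * (1 - x - x^2) = x and matching coefficients gives a_0 = 0, a_1 = 1, and a_k = a_{k-1} + a_{k-2} for k >= 2. These are the Fibonacci numbers F_k.
Iterating from F_0 = 0, F_1 = 1:
F_0=0, F_1=1, F_2=1, F_3=2, F_4=3, F_5=5, F_6=8, F_7=13, F_8=21, F_9=34, ...
F_29 = 514229.

514229


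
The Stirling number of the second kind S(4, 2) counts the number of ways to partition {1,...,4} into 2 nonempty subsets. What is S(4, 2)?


Using the explicit formula S(n,k) = (1/k!) sum_{j=0}^{k} (-1)^(k-j) C(k,j) j^n:
S(4, 2) = 7
Equivalently, S(n,k) is n! times the coefficient of x^n in the EGF (e^x - 1)^k / k!.

7


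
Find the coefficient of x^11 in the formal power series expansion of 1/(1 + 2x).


Write 1/(1 + c x) = 1/(1 - (-c) x) and apply the geometric-series identity
1/(1 - y) = sum_{k>=0} y^k to get 1/(1 + c x) = sum_{k>=0} (-c)^k x^k.
So the coefficient of x^k is (-c)^k = (-1)^k * c^k.
Here c = 2 and k = 11:
(-2)^11 = -1 * 2048 = -2048

-2048


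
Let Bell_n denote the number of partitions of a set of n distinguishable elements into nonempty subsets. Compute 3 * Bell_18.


Bell_18 can be computed from the Bell triangle or from Dobinski's identity Bell_n = (1/e) * sum_{k>=0} k^n / k!.
Computing Bell_18 = 682076806159.
Then 3 * 682076806159 = 2046230418477.

2046230418477


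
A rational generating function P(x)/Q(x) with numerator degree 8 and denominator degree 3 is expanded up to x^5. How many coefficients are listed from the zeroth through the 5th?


Expanding up to x^5 gives the coefficients for x^0, x^1, ..., x^5.
That is 5 + 1 = 6 coefficients in total.

6


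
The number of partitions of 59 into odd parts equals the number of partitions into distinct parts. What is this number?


Computing partitions of 59 into odd parts (1, 3, 5, ...):
Using the generating function prod_{k>=0} 1/(1-x^(2k+1)),
the count is 9792

9792


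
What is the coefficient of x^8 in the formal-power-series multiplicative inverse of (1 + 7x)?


The inverse is 1/(1 + 7x). Apply the geometric identity 1/(1 - y) = sum_{k>=0} y^k with y = -7x:
1/(1 + 7x) = sum_{k>=0} (-7)^k x^k.
So the coefficient of x^8 is (-7)^8 = 5764801.

5764801


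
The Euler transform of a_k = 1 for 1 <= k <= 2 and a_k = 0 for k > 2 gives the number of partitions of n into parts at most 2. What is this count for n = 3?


Partitions of 3 into parts at most 2:
Using generating function (1-x)^(-1)(1-x^2)^(-1),
the coefficient of x^3 = 2

2


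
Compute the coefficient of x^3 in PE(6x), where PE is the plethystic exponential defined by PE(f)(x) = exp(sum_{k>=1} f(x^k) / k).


With f(x) = 6x, the exponent is sum_{k>=1} 6 x^k / k = 6 * (-ln(1 - x)). Exponentiating:
PE(6x) = exp(-6 ln(1 - x)) = 1/(1 - x)^6.
By the negative binomial expansion, [x^n] 1/(1 - x)^6 = C(n + 5, 5).
For n = 3: C(8, 5) = 56.

56


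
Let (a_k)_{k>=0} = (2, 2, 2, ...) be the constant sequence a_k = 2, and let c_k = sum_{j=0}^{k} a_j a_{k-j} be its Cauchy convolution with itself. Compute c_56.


Since a_j = 2 for all j >= 0, the convolution sum becomes
c_k = sum_{j=0}^{k} 2 * 2 = 4 * (k + 1).
Equivalently, the generating function of (a_k) is 2/(1 - x) and its square is 4/(1 - x)^2 = sum_{k>=0} 4(k + 1) x^k.
For k = 56: 4 * 57 = 228.

228


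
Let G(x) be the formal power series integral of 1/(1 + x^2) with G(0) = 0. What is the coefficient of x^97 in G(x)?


1/(1 + x^2) = sum_{j>=0} (-1)^j x^(2j). Integrating termwise with G(0) = 0:
G(x) = sum_{j>=0} (-1)^j x^(2j+1) / (2j+1) = arctan(x).
Only odd powers are nonzero. For x^97 write 97 = 2*48 + 1, giving
(-1)^48 / 97 = 1/97 = 1/97.

1/97


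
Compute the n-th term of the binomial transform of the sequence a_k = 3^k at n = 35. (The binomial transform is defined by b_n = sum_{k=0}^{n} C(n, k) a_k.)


With a_k = 3^k, b_n = sum_{k=0}^{n} C(n, k) 3^k = (1 + 3)^n by the binomial theorem.
For n = 35: (1 + 3)^35 = 4^35 = 1180591620717411303424.

1180591620717411303424


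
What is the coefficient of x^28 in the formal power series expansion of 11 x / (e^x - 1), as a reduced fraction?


The exponential generating function for Bernoulli numbers is
x / (e^x - 1) = sum_{k>=0} B_k x^k / k!.
So the coefficient of x^28 in 11 x / (e^x - 1) is 11 B_28 / 28!.
Computing: B_28 = -23749461029/870, 28! = 304888344611713860501504000000, giving
11 * -23749461029/870 / 304888344611713860501504000000 = -3392780147/3444842335223260501770240000000.

-3392780147/3444842335223260501770240000000


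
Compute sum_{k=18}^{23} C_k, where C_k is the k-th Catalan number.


C_18 through C_23: 477638700, 1767263190, 6564120420, 24466267020, 91482563640, 343059613650
Sum = 477638700 + 1767263190 + 6564120420 + 24466267020 + 91482563640 + 343059613650
= 467817466620

467817466620


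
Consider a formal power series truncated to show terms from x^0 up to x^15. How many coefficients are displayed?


From x^0 to x^15 inclusive, the count is 15 - 0 + 1 = 16.

16


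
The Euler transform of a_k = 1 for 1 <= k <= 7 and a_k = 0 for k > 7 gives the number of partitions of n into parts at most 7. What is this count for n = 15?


Partitions of 15 into parts at most 7:
Using generating function (1-x)^(-1)(1-x^2)^(-1)...(1-x^7)^(-1),
the coefficient of x^15 = 131

131


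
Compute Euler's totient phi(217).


phi(n) counts integers in [1, n] coprime to n. Using the multiplicative formula phi(n) = n * prod_{p | n} (1 - 1/p):
217 = 7 * 31, so
phi(217) = 217 * (1 - 1/7) * (1 - 1/31) = 180.

180


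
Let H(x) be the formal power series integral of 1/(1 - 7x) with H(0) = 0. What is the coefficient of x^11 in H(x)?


1/(1 - 7x) = sum_{k>=0} 7^k x^k. Integrating termwise with H(0) = 0:
H(x) = sum_{k>=0} 7^k x^(k+1) / (k+1) = sum_{m>=1} 7^(m-1) x^m / m.
For m = 11: 7^10/11 = 282475249/11 = 282475249/11.

282475249/11


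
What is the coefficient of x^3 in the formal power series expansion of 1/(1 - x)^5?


The expansion 1/(1 - x)^r = sum_{k>=0} C(k + r - 1, r - 1) x^k follows from the multiset / negative-binomial theorem (or from repeated differentiation of the geometric series).
For r = 5 and k = 3:
C(7, 4) = 5040 / (24 * 6) = 35.

35


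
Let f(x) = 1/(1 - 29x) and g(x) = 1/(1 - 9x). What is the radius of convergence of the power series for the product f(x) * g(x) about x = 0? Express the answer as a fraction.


The radius of 1/(1 - 29x) is 1/29 (nearest singularity at x = 1/29), and the radius of 1/(1 - 9x) is 1/9.
The product f(x)*g(x) = 1/((1 - 29x)(1 - 9x)) has singularities at both 1/29 and 1/9, so its radius of convergence is the distance to the nearest one:
min(1/29, 1/9) = 1/29.

1/29


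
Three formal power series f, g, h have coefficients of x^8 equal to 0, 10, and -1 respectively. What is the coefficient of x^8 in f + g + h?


Series addition is componentwise:
0 + 10 + -1
= 9

9


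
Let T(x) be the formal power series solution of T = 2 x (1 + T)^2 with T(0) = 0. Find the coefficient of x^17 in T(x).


Apply the Lagrange inversion formula: if T = 2 x * phi(T) with phi(t) = (1 + t)^2, then [x^n] T = 2^n * (1/n) [t^(n-1)] phi(t)^n = 2^n * (1/n) [t^(n-1)] (1 + t)^(2n) = 2^n * (1/n) C(2n, n-1).
Using the identity C(2n, n-1) = C(2n, n) * n / (n+1), the unscaled factor equals C(2n, n) / (n+1) = C_n, the n-th Catalan number.
For n = 17: C_17 = C(34, 17) / 18 = 2333606220/18 = 129644790.
With the 2^17 = 131072 factor, the coefficient is 131072 * 129644790 = 16992801914880.

16992801914880


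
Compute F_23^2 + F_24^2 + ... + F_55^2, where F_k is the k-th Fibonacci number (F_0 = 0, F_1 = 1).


There is a standard identity sum_{k=0}^{N} F_k^2 = F_N * F_{N+1} (proved inductively from the telescoping relation F_k^2 = F_k F_{k+1} - F_{k-1} F_k). Then
sum_{k=23}^{55} F_k^2 = F_55 F_56 - F_22 F_23.
Computing: F_55 = 139583862445, F_56 = 225851433717, F_22 = 17711, F_23 = 28657.
Sum = 139583862445 * 225851433717 - 17711 * 28657 = 31525215456959255513938.

31525215456959255513938


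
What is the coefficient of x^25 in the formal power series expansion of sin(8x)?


The Maclaurin series is sin(t) = sum_{k>=0} (-1)^k t^(2k+1) / (2k+1)!, so substituting t = 8x, only odd powers of x are nonzero, with coefficient of x^(2k+1) equal to (-1)^k 8^(2k+1) / (2k+1)!.
Write 25 = 2*12 + 1, giving the coefficient (-1)^12 * 8^25 / 25! = 37778931862957161709568/15511210043330985984000000 = 9007199254740992/3698160658676859375.

9007199254740992/3698160658676859375


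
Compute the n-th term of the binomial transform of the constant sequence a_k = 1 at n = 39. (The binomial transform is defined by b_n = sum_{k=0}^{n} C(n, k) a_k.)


With a_k = 1 for all k, b_n = sum_{k=0}^{n} C(n, k) = 2^n by the binomial theorem.
For n = 39: 2^39 = 549755813888.

549755813888


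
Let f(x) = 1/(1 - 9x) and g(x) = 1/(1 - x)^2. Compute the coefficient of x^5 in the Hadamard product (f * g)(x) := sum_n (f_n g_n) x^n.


f has coefficients f_k = 9^k. For g = 1/(1 - x)^2 the coefficient is g_k = C(k + 1, 1) = k + 1. The Hadamard coefficient is (f * g)_k = 9^k * (k + 1).
For k = 5: 9^5 * 6 = 59049 * 6 = 354294.

354294


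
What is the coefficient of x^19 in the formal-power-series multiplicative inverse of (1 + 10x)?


The inverse is 1/(1 + 10x). Apply the geometric identity 1/(1 - y) = sum_{k>=0} y^k with y = -10x:
1/(1 + 10x) = sum_{k>=0} (-10)^k x^k.
So the coefficient of x^19 is (-10)^19 = -10000000000000000000.

-10000000000000000000


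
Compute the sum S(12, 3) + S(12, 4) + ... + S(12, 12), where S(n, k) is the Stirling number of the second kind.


By definition, S(n, k) counts partitions of an n-set into exactly k nonempty blocks.
Computing row n = 12 for k = 3..12:
S(12, k): 86526, 611501, 1379400, 1323652, 627396, 159027, 22275, 1705, 66, 1
Sum = 4211549.

4211549


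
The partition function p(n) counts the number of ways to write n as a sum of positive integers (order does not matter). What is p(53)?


Using the generating function prod_{k>=1} 1/(1-x^k), we compute p(53).
By dynamic programming over parts 1 through 53:
p(53) = 329931

329931


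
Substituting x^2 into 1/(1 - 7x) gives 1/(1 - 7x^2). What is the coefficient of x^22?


The coefficient of x^(2m) in 1/(1 - 7x^2) is 7^m.
With n = 22 = 2*11, the coefficient is 7^11 = 1977326743.

1977326743


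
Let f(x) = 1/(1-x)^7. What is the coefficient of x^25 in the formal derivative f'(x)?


Differentiate: d/dx [ 1/(1-x)^r ] = r / (1-x)^(r+1).
Here r = 7, so f'(x) = 7 / (1-x)^8.
The expansion of 1/(1-x)^(r+1) has coefficient of x^n equal to C(n+r, r).
So the coefficient of x^25 in f'(x) is
7 * C(32, 7) = 7 * 3365856 = 23560992

23560992


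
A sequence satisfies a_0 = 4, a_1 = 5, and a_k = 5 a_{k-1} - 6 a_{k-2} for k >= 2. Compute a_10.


The characteristic equation is t^2 - 5 t + 6 = 0, with roots r_1 = 2 and r_2 = 3 (so c_1 = r_1 + r_2, c_2 = -r_1 r_2 as required).
One can use the closed form a_n = A r_1^n + B r_2^n, but direct iteration is more reliable:
a_0 = 4, a_1 = 5, a_2 = 1, a_3 = -25, a_4 = -131, a_5 = -505, a_6 = -1739, a_7 = -5665, a_8 = -17891, a_9 = -55465, a_10 = -169979.
So a_10 = -169979.

-169979


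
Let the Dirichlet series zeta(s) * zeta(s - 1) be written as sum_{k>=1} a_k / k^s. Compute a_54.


Convolution gives a_k = sum_{d | k} d * 1 = sum_{d | k} d = sigma(k), the sum of positive divisors of k.
For k = 54, the divisors are 1, 2, 3, 6, 9, 18, 27, 54, so
sigma(54) = 1 + 2 + 3 + 6 + 9 + 18 + 27 + 54 = 120.

120


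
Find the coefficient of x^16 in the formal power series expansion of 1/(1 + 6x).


Write 1/(1 + c x) = 1/(1 - (-c) x) and apply the geometric-series identity
1/(1 - y) = sum_{k>=0} y^k to get 1/(1 + c x) = sum_{k>=0} (-c)^k x^k.
So the coefficient of x^k is (-c)^k = (-1)^k * c^k.
Here c = 6 and k = 16:
(-6)^16 = 1 * 2821109907456 = 2821109907456

2821109907456


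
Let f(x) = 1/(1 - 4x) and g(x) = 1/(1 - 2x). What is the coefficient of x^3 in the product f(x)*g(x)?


The coefficient of x^n in f*g is the Cauchy product: sum_{k=0}^{n} a^k * b^(n-k).
With a=4, b=2, n=3:
sum_{k=0}^{3} 4^k * 2^(3-k)
= 120

120


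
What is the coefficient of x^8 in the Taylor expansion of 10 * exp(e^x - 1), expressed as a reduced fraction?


exp(e^x - 1) = sum_{k>=0} Bell_k x^k / k!, where Bell_k is the k-th Bell number.
So the coefficient of x^8 is 10 * Bell_8 / 8!.
Computing: Bell_8 = 4140 and 8! = 40320, giving
10 * 4140/40320 = 115/112.

115/112


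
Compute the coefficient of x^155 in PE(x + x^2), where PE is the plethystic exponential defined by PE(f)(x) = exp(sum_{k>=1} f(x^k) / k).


With f(x) = x + x^2, the exponent is sum_{k>=1} (x^k + x^(2k)) / k = -ln(1 - x) - ln(1 - x^2). Exponentiating:
PE(x + x^2) = 1 / ((1 - x)(1 - x^2)).
This is the generating function for partitions of n into parts of size 1 or 2. The number of 2's can be any j in 0..77, and the rest are 1's, so
[x^155] = floor(155/2) + 1 = 78.

78


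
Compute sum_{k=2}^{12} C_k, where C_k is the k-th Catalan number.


C_2 through C_12: 2, 5, 14, 42, 132, 429, 1430, 4862, 16796, 58786, 208012
Sum = 2 + 5 + 14 + 42 + 132 + 429 + 1430 + 4862 + 16796 + 58786 + 208012
= 290510

290510


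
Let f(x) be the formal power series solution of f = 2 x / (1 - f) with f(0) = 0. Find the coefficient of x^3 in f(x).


Apply Lagrange inversion: f = 2 x * phi(f) with phi(t) = 1/(1 - t), so
[x^n] f = 2^n * (1/n) [t^(n-1)] phi(t)^n = 2^n * (1/n) [t^(n-1)] (1 - t)^(-n) = 2^n * (1/n) C(2n - 2, n - 1) = 2^n * C_{n-1}.
For n = 3: C_2 = C(4, 2) / 3 = 6/3 = 2.
With the 2^3 = 8 factor, the coefficient is 8 * 2 = 16.

16


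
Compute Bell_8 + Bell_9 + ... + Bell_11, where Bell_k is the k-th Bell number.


Recall Bell_k counts set partitions of a k-set (with Bell_0 = 1 by convention).
Bell_8 through Bell_11: 4140, 21147, 115975, 678570
Sum = 4140 + 21147 + 115975 + 678570 = 819832.

819832
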